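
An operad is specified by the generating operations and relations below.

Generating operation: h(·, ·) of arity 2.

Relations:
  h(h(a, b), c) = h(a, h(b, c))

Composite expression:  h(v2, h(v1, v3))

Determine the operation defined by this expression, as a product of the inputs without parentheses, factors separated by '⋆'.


Associativity of h dissolves the nesting; only the v-input order survives.
h(v1, v3) linearizes to v1 ⋆ v3
h(v2, h(v1, v3)) linearizes to v2 ⋆ v1 ⋆ v3

v2 ⋆ v1 ⋆ v3


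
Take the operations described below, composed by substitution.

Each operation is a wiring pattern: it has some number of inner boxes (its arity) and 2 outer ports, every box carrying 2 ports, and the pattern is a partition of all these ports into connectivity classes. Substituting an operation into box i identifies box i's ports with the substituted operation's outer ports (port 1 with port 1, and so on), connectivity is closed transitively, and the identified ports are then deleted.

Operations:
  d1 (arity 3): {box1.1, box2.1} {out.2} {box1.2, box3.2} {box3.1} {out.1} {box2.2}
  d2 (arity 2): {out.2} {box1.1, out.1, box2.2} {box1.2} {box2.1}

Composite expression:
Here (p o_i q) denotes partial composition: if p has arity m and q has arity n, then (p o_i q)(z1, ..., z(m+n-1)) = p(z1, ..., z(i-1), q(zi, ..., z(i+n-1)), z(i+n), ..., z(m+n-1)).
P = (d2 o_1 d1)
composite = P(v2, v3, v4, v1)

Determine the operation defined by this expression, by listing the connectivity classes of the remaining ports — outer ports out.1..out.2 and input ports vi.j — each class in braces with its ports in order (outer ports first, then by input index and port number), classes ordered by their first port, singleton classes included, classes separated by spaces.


Substituting into d2 glues patterns; closure does the rest.
stage d1: inputs (v2, v3, v4), connectivity {out.1} {out.2} {v2.1, v3.1} {v2.2, v4.2} {v3.2} {v4.1}, out.j its boundary
stage d2: inputs (v2, v3, v4, v1), connectivity {out.1, v1.2} {out.2} {v1.1} {v2.1, v3.1} {v2.2, v4.2} {v3.2} {v4.1}, out.j its boundary

{out.1, v1.2} {out.2} {v1.1} {v2.1, v3.1} {v2.2, v4.2} {v3.2} {v4.1}


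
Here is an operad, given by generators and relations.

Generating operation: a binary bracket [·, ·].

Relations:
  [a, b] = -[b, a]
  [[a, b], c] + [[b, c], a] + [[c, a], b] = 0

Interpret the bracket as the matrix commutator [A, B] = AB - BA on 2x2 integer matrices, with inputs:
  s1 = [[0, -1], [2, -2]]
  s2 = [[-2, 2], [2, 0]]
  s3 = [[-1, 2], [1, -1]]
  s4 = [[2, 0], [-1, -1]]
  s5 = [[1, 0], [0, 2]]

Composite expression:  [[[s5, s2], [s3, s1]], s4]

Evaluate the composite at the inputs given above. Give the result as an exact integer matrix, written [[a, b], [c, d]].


[[-20, -60], [68, 20]]

[s5, s2] = [[0, -2], [2, 0]]
[s3, s1] = [[5, -4], [2, -5]]
[[s5, s2], [s3, s1]] = [[4, 20], [20, -4]]
[[[s5, s2], [s3, s1]], s4] = [[-20, -60], [68, 20]]


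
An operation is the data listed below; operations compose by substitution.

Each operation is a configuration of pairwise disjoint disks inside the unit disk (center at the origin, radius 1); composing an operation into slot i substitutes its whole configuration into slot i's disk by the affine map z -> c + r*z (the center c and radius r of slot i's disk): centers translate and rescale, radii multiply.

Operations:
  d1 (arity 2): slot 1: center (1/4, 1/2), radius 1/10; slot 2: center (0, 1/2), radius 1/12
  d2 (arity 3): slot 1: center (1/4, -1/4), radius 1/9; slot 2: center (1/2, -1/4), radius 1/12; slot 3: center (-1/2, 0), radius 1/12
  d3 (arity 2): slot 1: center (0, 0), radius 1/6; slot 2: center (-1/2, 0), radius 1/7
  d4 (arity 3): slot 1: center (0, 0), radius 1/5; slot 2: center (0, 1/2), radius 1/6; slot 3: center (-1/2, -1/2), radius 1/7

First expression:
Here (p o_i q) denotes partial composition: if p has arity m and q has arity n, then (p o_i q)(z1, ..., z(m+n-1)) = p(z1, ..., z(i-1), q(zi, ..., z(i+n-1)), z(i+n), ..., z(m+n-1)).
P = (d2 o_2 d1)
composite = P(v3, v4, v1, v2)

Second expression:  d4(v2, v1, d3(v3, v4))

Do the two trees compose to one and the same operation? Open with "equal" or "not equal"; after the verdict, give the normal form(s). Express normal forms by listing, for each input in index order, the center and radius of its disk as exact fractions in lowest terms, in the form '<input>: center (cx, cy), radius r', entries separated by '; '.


not equal: they reduce to v1: center (1/2, -5/24), radius 1/144; v2: center (-1/2, 0), radius 1/12; v3: center (1/4, -1/4), radius 1/9; v4: center (25/48, -5/24), radius 1/120 and v1: center (0, 1/2), radius 1/6; v2: center (0, 0), radius 1/5; v3: center (-1/2, -1/2), radius 1/42; v4: center (-4/7, -1/2), radius 1/49

In normal form, the first expression is v1: center (1/2, -5/24), radius 1/144; v2: center (-1/2, 0), radius 1/12; v3: center (1/4, -1/4), radius 1/9; v4: center (25/48, -5/24), radius 1/120
In normal form, the second expression is v1: center (0, 1/2), radius 1/6; v2: center (0, 0), radius 1/5; v3: center (-1/2, -1/2), radius 1/42; v4: center (-4/7, -1/2), radius 1/49
They disagree, so not equal.


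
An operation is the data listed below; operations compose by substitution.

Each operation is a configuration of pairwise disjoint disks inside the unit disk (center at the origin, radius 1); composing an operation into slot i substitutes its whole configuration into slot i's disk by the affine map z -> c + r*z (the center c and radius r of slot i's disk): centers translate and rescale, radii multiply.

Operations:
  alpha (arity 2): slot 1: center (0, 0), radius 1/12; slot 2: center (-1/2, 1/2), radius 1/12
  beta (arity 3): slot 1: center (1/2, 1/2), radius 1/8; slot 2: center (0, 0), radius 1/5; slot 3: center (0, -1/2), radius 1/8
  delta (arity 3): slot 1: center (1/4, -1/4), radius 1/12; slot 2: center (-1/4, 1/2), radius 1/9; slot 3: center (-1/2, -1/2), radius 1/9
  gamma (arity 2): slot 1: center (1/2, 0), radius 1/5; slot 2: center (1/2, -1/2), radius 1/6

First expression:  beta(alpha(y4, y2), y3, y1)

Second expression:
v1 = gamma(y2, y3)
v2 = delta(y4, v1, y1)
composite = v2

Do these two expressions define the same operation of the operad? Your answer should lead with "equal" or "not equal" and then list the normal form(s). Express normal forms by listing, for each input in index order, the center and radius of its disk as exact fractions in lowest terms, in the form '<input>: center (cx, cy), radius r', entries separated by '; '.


The first expression, normalized: y1: center (0, -1/2), radius 1/8; y2: center (7/16, 9/16), radius 1/96; y3: center (0, 0), radius 1/5; y4: center (1/2, 1/2), radius 1/96
The second expression, normalized: y1: center (-1/2, -1/2), radius 1/9; y2: center (-7/36, 1/2), radius 1/45; y3: center (-7/36, 4/9), radius 1/54; y4: center (1/4, -1/4), radius 1/12
The normal forms differ: not equal.

not equal; first: y1: center (0, -1/2), radius 1/8; y2: center (7/16, 9/16), radius 1/96; y3: center (0, 0), radius 1/5; y4: center (1/2, 1/2), radius 1/96; second: y1: center (-1/2, -1/2), radius 1/9; y2: center (-7/36, 1/2), radius 1/45; y3: center (-7/36, 4/9), radius 1/54; y4: center (1/4, -1/4), radius 1/12


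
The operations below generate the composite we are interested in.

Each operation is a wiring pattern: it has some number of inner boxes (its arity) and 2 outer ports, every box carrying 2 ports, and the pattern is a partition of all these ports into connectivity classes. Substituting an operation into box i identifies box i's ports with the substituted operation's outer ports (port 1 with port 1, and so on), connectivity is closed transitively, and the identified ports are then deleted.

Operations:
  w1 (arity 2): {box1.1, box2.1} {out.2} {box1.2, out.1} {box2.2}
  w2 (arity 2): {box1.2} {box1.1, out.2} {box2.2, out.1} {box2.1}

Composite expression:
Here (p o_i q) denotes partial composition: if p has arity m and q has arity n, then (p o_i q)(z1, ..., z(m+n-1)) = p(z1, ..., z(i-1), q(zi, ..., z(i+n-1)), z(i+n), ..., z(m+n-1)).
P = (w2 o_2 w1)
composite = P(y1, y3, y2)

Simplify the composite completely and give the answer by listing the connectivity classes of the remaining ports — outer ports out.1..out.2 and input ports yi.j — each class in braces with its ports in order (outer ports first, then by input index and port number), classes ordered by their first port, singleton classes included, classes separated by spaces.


{out.1} {out.2, y1.1} {y1.2} {y2.1, y3.1} {y2.2} {y3.2}

Two ports join when wires chain via w2-identified ports.
through w1, on inputs (y3, y2): {out.1, y3.2} {out.2} {y2.1, y3.1} {y2.2} (out.j = stage outer ports)
through w2, on inputs (y1, y3, y2): {out.1} {out.2, y1.1} {y1.2} {y2.1, y3.1} {y2.2} {y3.2} (out.j = stage outer ports)


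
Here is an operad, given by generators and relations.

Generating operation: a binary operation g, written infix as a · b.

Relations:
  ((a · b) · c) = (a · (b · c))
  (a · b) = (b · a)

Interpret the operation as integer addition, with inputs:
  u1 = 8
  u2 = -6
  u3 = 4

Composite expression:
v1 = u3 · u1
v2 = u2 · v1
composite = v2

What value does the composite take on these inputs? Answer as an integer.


6

(u3 · u1) = 12
(u2 · (u3 · u1)) = 6


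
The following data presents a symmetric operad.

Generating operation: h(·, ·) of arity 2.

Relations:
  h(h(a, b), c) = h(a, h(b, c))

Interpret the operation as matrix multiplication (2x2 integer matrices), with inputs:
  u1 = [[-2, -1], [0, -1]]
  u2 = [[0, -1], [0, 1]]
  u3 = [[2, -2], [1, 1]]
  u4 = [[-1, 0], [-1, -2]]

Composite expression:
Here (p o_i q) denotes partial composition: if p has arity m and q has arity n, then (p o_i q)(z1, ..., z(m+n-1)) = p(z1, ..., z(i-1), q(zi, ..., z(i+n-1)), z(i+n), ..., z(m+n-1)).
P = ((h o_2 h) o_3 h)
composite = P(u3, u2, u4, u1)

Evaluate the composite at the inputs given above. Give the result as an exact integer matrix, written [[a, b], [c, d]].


h(u4, u1) = [[2, 1], [2, 3]]
h(u2, h(u4, u1)) = [[-2, -3], [2, 3]]
h(u3, h(u2, h(u4, u1))) = [[-8, -12], [0, 0]]

[[-8, -12], [0, 0]]


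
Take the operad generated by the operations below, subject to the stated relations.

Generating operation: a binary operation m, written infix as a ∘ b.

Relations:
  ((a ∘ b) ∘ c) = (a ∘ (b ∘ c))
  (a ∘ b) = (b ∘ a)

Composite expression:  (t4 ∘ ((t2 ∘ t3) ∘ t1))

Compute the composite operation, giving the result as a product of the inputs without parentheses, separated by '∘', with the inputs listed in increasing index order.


Key point: m commutes, so take the t-inputs in any fixed order.
(t2 ∘ t3) flattens to t2 ∘ t3
((t2 ∘ t3) ∘ t1) flattens to t2 ∘ t3 ∘ t1
(t4 ∘ ((t2 ∘ t3) ∘ t1)) flattens to t4 ∘ t2 ∘ t3 ∘ t1
sorting the factors by input index: t1 ∘ t2 ∘ t3 ∘ t4

t1 ∘ t2 ∘ t3 ∘ t4


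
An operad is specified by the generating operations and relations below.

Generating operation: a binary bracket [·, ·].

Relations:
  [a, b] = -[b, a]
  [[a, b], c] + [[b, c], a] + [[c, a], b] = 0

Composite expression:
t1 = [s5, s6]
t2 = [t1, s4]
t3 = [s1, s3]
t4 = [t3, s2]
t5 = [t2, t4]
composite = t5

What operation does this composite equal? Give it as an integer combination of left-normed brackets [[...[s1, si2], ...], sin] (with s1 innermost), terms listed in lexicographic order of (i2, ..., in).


[[[[[s1, s3], s2], s4], s5], s6] - [[[[[s1, s3], s2], s4], s6], s5] - [[[[[s1, s3], s2], s5], s6], s4] + [[[[[s1, s3], s2], s6], s5], s4]

Left-normed coefficients sit on the s1-initial expansion words.
Composite bracket: [[[s5, s6], s4], [[s1, s3], s2]]
Full expansion: 32 signed words from ab - ba (2^5 = 32).
Words beginning with s1 determine it all:
  the word s1s3s2s4s5s6 carries sign +1 and contributes +[[[[[s1, s3], s2], s4], s5], s6]
  the word s1s3s2s4s6s5 carries sign -1 and contributes -[[[[[s1, s3], s2], s4], s6], s5]
  the word s1s3s2s5s6s4 carries sign -1 and contributes -[[[[[s1, s3], s2], s5], s6], s4]
  the word s1s3s2s6s5s4 carries sign +1 and contributes +[[[[[s1, s3], s2], s6], s5], s4]


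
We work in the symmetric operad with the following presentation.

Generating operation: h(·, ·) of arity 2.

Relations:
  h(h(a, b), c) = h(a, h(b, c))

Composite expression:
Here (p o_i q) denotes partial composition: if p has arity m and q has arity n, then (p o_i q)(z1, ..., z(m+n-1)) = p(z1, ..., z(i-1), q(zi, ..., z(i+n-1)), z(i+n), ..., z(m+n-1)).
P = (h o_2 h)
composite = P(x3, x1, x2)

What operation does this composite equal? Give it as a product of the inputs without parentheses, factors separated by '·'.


Associativity of h dissolves the nesting; only the x-input order survives.
h(x1, x2) linearizes to x1 · x2
h(x3, h(x1, x2)) linearizes to x3 · x1 · x2

x3 · x1 · x2


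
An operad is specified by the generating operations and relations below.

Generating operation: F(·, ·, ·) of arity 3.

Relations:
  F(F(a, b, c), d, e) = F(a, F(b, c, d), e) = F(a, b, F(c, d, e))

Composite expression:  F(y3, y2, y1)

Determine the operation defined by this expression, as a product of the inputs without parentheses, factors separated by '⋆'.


y3 ⋆ y2 ⋆ y1

All parenthesizations of F agree; list the y-inputs left to right.
F(y3, y2, y1) reduces to y3 ⋆ y2 ⋆ y1


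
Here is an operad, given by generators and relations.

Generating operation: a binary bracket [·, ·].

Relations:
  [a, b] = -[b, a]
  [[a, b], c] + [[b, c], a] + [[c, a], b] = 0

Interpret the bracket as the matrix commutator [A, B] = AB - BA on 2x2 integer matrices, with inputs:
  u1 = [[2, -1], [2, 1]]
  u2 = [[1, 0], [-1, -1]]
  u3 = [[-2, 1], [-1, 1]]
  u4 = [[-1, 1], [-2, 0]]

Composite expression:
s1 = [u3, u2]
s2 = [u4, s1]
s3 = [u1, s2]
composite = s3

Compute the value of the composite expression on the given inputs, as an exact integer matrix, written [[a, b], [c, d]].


[[-7, -14], [-35, 7]]

[u3, u2] = [[-1, -2], [-5, 1]]
[u4, [u3, u2]] = [[-9, 4], [-1, 9]]
[u1, [u4, [u3, u2]]] = [[-7, -14], [-35, 7]]


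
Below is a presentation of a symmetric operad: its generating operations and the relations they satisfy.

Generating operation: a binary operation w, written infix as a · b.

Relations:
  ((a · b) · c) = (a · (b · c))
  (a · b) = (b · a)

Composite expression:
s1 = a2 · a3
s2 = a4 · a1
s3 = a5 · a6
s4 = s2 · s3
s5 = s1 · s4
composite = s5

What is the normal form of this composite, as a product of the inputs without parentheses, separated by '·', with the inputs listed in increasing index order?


a1 · a2 · a3 · a4 · a5 · a6

Key point: w commutes, so take the a-inputs in any fixed order.
(a2 · a3) spells out as a2 · a3
(a4 · a1) spells out as a4 · a1
(a5 · a6) spells out as a5 · a6
((a4 · a1) · (a5 · a6)) spells out as a4 · a1 · a5 · a6
((a2 · a3) · ((a4 · a1) · (a5 · a6))) spells out as a2 · a3 · a4 · a1 · a5 · a6
the factors in increasing index order: a1 · a2 · a3 · a4 · a5 · a6


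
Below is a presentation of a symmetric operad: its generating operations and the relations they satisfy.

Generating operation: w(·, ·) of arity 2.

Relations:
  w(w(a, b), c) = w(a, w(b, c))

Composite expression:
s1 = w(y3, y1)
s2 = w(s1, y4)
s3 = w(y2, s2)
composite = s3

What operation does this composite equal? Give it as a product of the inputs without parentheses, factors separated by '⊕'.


y2 ⊕ y3 ⊕ y1 ⊕ y4

Every regrouping of w is equal, so read the y-inputs in written order.
w(y3, y1) spells out as y3 ⊕ y1
w(w(y3, y1), y4) spells out as y3 ⊕ y1 ⊕ y4
w(y2, w(w(y3, y1), y4)) spells out as y2 ⊕ y3 ⊕ y1 ⊕ y4


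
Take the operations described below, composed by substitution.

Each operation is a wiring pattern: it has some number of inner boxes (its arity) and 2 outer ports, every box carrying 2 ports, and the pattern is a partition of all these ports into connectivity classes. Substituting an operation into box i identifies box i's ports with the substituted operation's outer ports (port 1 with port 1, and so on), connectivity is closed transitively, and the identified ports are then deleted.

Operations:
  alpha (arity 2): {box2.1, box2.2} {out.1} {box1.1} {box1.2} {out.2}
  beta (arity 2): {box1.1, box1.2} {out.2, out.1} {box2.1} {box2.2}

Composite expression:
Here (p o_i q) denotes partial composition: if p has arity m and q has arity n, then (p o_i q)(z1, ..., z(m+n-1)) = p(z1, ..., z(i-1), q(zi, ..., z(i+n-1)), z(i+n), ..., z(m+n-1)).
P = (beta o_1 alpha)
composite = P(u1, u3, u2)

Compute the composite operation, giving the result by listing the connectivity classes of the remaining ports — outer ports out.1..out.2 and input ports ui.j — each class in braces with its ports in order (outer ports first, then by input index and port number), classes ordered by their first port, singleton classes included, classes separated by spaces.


{out.1, out.2} {u1.1} {u1.2} {u2.1} {u2.2} {u3.1, u3.2}

Treat the ports identified at beta as solder joints: merge, then drop.
through alpha, on inputs (u1, u3): {out.1} {out.2} {u1.1} {u1.2} {u3.1, u3.2} (out.j = stage outer ports)
through beta, on inputs (u1, u3, u2): {out.1, out.2} {u1.1} {u1.2} {u2.1} {u2.2} {u3.1, u3.2} (out.j = stage outer ports)


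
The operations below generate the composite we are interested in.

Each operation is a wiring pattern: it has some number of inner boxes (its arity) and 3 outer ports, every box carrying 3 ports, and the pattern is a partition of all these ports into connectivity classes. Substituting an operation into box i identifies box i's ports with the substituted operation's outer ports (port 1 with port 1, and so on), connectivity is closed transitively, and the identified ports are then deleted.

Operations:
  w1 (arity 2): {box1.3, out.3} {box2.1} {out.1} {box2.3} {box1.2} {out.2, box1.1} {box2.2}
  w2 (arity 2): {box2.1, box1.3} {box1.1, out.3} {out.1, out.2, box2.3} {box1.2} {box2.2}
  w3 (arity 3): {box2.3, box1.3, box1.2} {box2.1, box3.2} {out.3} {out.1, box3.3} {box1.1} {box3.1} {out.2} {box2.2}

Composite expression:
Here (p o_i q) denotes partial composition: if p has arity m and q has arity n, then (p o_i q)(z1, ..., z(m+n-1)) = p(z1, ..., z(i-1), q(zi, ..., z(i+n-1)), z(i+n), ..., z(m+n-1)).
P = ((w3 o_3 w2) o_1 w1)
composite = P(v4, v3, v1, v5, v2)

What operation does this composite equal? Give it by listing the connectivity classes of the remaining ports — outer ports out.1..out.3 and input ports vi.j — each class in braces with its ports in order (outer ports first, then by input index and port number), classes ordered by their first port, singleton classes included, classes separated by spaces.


{out.1, v5.1} {out.2} {out.3} {v1.1, v2.3} {v1.2} {v1.3, v4.1, v4.3} {v2.1, v5.3} {v2.2} {v3.1} {v3.2} {v3.3} {v4.2} {v5.2}

Connectivity passes through glued w3-boundaries; trace each wire chain.
through w1, on inputs (v4, v3): {out.1} {out.2, v4.1} {out.3, v4.3} {v3.1} {v3.2} {v3.3} {v4.2} (out.j = stage outer ports)
through w2, on inputs (v5, v2): {out.1, out.2, v2.3} {out.3, v5.1} {v2.1, v5.3} {v2.2} {v5.2} (out.j = stage outer ports)
through w3, on inputs (v4, v3, v1, v5, v2): {out.1, v5.1} {out.2} {out.3} {v1.1, v2.3} {v1.2} {v1.3, v4.1, v4.3} {v2.1, v5.3} {v2.2} {v3.1} {v3.2} {v3.3} {v4.2} {v5.2} (out.j = stage outer ports)


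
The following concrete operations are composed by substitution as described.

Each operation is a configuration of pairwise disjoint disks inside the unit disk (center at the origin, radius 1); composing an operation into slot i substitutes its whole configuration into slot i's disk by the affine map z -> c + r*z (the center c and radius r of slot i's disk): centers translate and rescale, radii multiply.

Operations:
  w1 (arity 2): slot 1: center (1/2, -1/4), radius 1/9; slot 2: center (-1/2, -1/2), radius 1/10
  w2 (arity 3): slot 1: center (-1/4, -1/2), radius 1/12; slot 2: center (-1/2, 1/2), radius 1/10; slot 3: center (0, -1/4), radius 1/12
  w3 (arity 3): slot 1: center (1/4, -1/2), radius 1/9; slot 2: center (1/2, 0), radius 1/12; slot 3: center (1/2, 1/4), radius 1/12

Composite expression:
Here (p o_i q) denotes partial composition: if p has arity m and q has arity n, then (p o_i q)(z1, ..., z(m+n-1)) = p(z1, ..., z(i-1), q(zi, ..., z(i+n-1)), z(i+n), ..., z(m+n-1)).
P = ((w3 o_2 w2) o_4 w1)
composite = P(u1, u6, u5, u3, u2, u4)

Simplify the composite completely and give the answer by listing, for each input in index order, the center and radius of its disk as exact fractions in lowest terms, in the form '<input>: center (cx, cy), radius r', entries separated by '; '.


u1: center (1/4, -1/2), radius 1/9; u2: center (143/288, -7/288), radius 1/1440; u3: center (145/288, -13/576), radius 1/1296; u4: center (1/2, 1/4), radius 1/12; u5: center (11/24, 1/24), radius 1/120; u6: center (23/48, -1/24), radius 1/144

Follow each u-input down from w3: c' goes to c + r*c', radius to r*r'.
for u1, the 1-step affine chain lands on center (1/4, -1/2), radius 1/9
for u6, the 2-step affine chain lands on center (23/48, -1/24), radius 1/144
for u5, the 2-step affine chain lands on center (11/24, 1/24), radius 1/120
for u3, the 3-step affine chain lands on center (145/288, -13/576), radius 1/1296
for u2, the 3-step affine chain lands on center (143/288, -7/288), radius 1/1440
for u4, the 1-step affine chain lands on center (1/2, 1/4), radius 1/12


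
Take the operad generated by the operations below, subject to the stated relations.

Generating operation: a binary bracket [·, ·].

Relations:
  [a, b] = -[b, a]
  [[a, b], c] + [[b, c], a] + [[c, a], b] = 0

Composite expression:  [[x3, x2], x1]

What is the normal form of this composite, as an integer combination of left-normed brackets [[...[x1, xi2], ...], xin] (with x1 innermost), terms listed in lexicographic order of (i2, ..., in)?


[[x1, x2], x3] - [[x1, x3], x2]

Antisymmetry and Jacobi reduce to x1-anchored left-normed brackets.
Composite bracket: [[x3, x2], x1]
Each bracket splits as ab - ba, giving 4 signed words (2^2 = 4).
Coefficients come from the x1-initial words:
  from x1x2x3, sign +1: term +[[x1, x2], x3]
  from x1x3x2, sign -1: term -[[x1, x3], x2]


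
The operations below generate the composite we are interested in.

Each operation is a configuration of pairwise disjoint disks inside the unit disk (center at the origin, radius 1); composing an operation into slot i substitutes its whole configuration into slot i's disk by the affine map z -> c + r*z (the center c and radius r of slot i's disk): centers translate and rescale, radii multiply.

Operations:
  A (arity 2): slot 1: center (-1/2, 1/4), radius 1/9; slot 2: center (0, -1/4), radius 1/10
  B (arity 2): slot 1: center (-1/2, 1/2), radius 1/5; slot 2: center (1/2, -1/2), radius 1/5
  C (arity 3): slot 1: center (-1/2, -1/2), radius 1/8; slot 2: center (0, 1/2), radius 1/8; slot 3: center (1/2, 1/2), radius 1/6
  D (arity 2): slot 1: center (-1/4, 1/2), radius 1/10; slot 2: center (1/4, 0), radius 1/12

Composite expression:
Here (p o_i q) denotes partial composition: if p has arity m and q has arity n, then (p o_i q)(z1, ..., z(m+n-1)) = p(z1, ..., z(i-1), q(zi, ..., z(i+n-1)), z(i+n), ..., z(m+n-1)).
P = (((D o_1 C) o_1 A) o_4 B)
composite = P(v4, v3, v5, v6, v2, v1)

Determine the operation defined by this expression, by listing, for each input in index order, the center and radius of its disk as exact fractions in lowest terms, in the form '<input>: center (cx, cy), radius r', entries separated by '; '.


Nesting under D composes maps z -> c + r*z down each v-path.
v4 passes through 3 substitutions, ending at center (-49/160, 29/64), radius 1/720
v3 passes through 3 substitutions, ending at center (-3/10, 143/320), radius 1/800
v5 passes through 2 substitutions, ending at center (-1/4, 11/20), radius 1/80
v6 passes through 3 substitutions, ending at center (-5/24, 67/120), radius 1/300
v2 passes through 3 substitutions, ending at center (-23/120, 13/24), radius 1/300
v1 passes through 1 substitution, ending at center (1/4, 0), radius 1/12

v1: center (1/4, 0), radius 1/12; v2: center (-23/120, 13/24), radius 1/300; v3: center (-3/10, 143/320), radius 1/800; v4: center (-49/160, 29/64), radius 1/720; v5: center (-1/4, 11/20), radius 1/80; v6: center (-5/24, 67/120), radius 1/300


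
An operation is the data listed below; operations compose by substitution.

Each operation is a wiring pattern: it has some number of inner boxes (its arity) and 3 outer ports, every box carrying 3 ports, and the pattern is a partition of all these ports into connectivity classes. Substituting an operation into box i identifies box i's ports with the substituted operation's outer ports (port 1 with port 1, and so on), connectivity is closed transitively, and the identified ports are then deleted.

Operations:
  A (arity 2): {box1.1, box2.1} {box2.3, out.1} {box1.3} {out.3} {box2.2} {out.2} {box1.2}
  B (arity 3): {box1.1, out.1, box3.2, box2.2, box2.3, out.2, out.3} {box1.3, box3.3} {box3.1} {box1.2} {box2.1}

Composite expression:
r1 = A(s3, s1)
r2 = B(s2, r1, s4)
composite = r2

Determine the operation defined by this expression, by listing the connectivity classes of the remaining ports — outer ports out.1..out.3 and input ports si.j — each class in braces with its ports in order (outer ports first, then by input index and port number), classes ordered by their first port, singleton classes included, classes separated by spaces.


After gluing at B, chains via deleted ports link the s-ports.
composing A on (s3, s1), with out.j its own outer ports: {out.1, s1.3} {out.2} {out.3} {s1.1, s3.1} {s1.2} {s3.2} {s3.3}
composing B on (s2, s3, s1, s4), with out.j its own outer ports: {out.1, out.2, out.3, s2.1, s4.2} {s1.1, s3.1} {s1.2} {s1.3} {s2.2} {s2.3, s4.3} {s3.2} {s3.3} {s4.1}

{out.1, out.2, out.3, s2.1, s4.2} {s1.1, s3.1} {s1.2} {s1.3} {s2.2} {s2.3, s4.3} {s3.2} {s3.3} {s4.1}


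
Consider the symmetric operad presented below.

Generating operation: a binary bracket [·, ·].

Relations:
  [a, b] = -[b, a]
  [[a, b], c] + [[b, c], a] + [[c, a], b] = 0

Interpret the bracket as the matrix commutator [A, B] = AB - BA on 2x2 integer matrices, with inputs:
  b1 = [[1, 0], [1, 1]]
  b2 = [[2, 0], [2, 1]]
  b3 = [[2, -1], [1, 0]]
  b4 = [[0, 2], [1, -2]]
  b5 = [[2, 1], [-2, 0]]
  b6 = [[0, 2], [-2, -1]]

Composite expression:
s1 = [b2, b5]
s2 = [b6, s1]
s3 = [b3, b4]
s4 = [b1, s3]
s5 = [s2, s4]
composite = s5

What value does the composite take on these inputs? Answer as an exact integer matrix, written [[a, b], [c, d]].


[[-54, 108], [144, 54]]


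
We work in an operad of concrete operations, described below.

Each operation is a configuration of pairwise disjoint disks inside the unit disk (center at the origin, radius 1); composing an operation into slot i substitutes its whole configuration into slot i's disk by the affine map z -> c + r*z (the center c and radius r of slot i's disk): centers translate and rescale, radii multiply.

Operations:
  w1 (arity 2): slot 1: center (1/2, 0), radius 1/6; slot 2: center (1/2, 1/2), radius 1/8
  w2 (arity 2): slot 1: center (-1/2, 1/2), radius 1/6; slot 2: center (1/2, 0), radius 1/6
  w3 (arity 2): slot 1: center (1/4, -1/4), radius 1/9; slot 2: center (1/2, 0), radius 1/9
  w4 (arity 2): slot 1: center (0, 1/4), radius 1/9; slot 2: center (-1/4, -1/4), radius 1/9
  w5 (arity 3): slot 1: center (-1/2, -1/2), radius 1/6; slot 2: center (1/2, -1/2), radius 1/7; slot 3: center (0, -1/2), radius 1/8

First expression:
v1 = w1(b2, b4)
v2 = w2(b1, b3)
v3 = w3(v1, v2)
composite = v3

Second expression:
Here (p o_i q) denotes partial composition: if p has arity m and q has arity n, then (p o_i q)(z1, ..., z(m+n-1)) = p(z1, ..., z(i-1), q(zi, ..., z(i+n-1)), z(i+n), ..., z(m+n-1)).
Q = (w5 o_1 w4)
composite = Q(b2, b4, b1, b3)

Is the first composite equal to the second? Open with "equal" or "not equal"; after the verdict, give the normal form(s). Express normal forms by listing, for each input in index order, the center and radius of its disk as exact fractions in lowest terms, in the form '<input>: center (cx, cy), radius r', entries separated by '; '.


The first expression, normalized: b1: center (4/9, 1/18), radius 1/54; b2: center (11/36, -1/4), radius 1/54; b3: center (5/9, 0), radius 1/54; b4: center (11/36, -7/36), radius 1/72
The second expression, normalized: b1: center (1/2, -1/2), radius 1/7; b2: center (-1/2, -11/24), radius 1/54; b3: center (0, -1/2), radius 1/8; b4: center (-13/24, -13/24), radius 1/54
They disagree, so not equal.

not equal: they reduce to b1: center (4/9, 1/18), radius 1/54; b2: center (11/36, -1/4), radius 1/54; b3: center (5/9, 0), radius 1/54; b4: center (11/36, -7/36), radius 1/72 and b1: center (1/2, -1/2), radius 1/7; b2: center (-1/2, -11/24), radius 1/54; b3: center (0, -1/2), radius 1/8; b4: center (-13/24, -13/24), radius 1/54


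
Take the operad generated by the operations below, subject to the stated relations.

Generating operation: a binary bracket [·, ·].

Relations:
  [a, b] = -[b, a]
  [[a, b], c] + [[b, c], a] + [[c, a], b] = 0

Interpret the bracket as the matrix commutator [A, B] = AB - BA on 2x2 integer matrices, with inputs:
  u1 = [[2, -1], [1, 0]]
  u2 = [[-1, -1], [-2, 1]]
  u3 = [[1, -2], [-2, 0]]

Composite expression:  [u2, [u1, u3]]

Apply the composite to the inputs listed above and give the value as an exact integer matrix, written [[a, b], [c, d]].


[u1, u3] = [[4, -3], [5, -4]]
[u2, [u1, u3]] = [[-11, 14], [-6, 11]]

[[-11, 14], [-6, 11]]


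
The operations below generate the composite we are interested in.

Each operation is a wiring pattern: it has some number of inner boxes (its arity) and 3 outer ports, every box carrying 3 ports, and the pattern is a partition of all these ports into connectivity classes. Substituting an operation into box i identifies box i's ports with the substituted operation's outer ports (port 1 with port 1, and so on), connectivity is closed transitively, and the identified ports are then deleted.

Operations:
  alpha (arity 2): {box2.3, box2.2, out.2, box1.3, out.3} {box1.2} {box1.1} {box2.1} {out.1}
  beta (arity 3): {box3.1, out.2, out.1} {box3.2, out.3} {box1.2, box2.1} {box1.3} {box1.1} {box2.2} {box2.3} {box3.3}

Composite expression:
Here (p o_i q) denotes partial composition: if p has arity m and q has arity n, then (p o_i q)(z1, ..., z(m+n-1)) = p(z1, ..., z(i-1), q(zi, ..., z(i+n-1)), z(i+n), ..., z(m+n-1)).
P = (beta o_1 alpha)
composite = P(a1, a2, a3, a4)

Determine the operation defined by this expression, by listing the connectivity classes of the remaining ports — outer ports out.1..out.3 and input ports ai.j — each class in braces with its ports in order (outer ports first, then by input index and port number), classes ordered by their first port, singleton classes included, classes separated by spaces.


{out.1, out.2, a4.1} {out.3, a4.2} {a1.1} {a1.2} {a1.3, a2.2, a2.3, a3.1} {a2.1} {a3.2} {a3.3} {a4.3}

Connectivity passes through glued beta-boundaries; trace each wire chain.
through alpha, on inputs (a1, a2): {out.1} {out.2, out.3, a1.3, a2.2, a2.3} {a1.1} {a1.2} {a2.1} (out.j = stage outer ports)
through beta, on inputs (a1, a2, a3, a4): {out.1, out.2, a4.1} {out.3, a4.2} {a1.1} {a1.2} {a1.3, a2.2, a2.3, a3.1} {a2.1} {a3.2} {a3.3} {a4.3} (out.j = stage outer ports)


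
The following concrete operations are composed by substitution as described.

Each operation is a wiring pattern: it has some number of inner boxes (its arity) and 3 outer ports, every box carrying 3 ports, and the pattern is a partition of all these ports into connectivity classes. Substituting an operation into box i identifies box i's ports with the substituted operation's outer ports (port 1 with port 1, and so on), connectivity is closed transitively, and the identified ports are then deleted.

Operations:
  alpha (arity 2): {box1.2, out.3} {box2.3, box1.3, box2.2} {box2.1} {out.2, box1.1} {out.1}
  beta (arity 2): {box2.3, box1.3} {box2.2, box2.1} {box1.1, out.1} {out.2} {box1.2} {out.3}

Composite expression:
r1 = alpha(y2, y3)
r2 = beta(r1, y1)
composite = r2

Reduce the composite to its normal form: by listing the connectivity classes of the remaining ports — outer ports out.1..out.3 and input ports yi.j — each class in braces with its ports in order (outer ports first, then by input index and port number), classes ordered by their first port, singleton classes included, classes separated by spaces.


{out.1} {out.2} {out.3} {y1.1, y1.2} {y1.3, y2.2} {y2.1} {y2.3, y3.2, y3.3} {y3.1}

Treat the ports identified at beta as solder joints: merge, then drop.
after alpha, the pattern on (y2, y3) reads {out.1} {out.2, y2.1} {out.3, y2.2} {y2.3, y3.2, y3.3} {y3.1} (out.j = its outer ports)
after beta, the pattern on (y2, y3, y1) reads {out.1} {out.2} {out.3} {y1.1, y1.2} {y1.3, y2.2} {y2.1} {y2.3, y3.2, y3.3} {y3.1} (out.j = its outer ports)


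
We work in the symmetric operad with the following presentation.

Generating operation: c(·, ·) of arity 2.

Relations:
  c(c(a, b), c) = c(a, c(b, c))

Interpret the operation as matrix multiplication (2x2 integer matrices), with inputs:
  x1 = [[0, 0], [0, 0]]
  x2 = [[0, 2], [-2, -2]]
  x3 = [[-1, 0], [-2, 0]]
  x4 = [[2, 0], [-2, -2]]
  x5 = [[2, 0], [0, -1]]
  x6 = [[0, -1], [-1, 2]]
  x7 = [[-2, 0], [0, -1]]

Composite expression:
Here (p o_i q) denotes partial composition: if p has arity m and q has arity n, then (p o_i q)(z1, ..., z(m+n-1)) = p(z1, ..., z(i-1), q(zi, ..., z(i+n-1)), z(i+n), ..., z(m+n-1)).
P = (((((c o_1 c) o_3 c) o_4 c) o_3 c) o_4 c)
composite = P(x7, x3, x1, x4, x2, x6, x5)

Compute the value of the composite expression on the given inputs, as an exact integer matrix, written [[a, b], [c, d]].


c(x7, x3) = [[2, 0], [2, 0]]
c(x4, x2) = [[0, 4], [4, 0]]
c(x1, c(x4, x2)) = [[0, 0], [0, 0]]
c(x6, x5) = [[0, 1], [-2, -2]]
c(c(x1, c(x4, x2)), c(x6, x5)) = [[0, 0], [0, 0]]
c(c(x7, x3), c(c(x1, c(x4, x2)), c(x6, x5))) = [[0, 0], [0, 0]]

[[0, 0], [0, 0]]


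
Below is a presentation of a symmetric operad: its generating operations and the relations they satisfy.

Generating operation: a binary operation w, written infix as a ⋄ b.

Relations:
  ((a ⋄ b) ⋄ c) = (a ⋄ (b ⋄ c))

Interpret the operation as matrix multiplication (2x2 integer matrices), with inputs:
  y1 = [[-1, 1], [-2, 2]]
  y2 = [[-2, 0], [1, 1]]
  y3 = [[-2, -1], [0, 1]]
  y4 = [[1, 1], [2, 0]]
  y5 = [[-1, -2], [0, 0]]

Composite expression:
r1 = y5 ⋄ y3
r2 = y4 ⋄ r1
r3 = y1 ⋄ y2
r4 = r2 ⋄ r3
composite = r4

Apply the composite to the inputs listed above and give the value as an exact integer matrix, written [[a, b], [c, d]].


(y5 ⋄ y3) = [[2, -1], [0, 0]]
(y4 ⋄ (y5 ⋄ y3)) = [[2, -1], [4, -2]]
(y1 ⋄ y2) = [[3, 1], [6, 2]]
((y4 ⋄ (y5 ⋄ y3)) ⋄ (y1 ⋄ y2)) = [[0, 0], [0, 0]]

[[0, 0], [0, 0]]


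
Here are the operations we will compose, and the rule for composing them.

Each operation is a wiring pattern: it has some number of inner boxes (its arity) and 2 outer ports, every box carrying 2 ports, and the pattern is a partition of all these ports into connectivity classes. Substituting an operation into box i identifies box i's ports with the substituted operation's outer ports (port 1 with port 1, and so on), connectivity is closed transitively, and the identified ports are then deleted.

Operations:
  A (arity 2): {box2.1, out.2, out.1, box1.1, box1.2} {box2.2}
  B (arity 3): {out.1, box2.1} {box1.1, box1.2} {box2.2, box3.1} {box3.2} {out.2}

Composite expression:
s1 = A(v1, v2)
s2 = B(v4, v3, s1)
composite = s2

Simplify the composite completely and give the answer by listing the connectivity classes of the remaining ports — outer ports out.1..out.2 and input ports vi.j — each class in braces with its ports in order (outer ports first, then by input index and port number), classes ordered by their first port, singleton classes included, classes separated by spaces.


After gluing at B, chains via deleted ports link the v-ports.
through A, on inputs (v1, v2): {out.1, out.2, v1.1, v1.2, v2.1} {v2.2} (out.j = stage outer ports)
through B, on inputs (v4, v3, v1, v2): {out.1, v3.1} {out.2} {v1.1, v1.2, v2.1, v3.2} {v2.2} {v4.1, v4.2} (out.j = stage outer ports)

{out.1, v3.1} {out.2} {v1.1, v1.2, v2.1, v3.2} {v2.2} {v4.1, v4.2}


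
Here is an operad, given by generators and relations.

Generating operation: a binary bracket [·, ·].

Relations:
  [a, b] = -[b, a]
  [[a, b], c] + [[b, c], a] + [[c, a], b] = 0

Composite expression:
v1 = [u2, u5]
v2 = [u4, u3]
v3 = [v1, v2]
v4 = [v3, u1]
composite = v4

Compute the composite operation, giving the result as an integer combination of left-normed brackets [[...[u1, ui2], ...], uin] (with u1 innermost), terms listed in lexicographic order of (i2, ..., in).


[[[[u1, u2], u5], u3], u4] - [[[[u1, u2], u5], u4], u3] - [[[[u1, u3], u4], u2], u5] + [[[[u1, u3], u4], u5], u2] + [[[[u1, u4], u3], u2], u5] - [[[[u1, u4], u3], u5], u2] - [[[[u1, u5], u2], u3], u4] + [[[[u1, u5], u2], u4], u3]

Skip Jacobi rewriting: expand, keep u1-initial words, read off terms.
Composite bracket: [[[u2, u5], [u4, u3]], u1]
Each bracket splits as ab - ba, giving 16 signed words (2^4 = 16).
Only words starting with u1 matter:
  u1u2u5u3u4 (sign +1) contributes +[[[[u1, u2], u5], u3], u4]
  u1u2u5u4u3 (sign -1) contributes -[[[[u1, u2], u5], u4], u3]
  u1u3u4u2u5 (sign -1) contributes -[[[[u1, u3], u4], u2], u5]
  u1u3u4u5u2 (sign +1) contributes +[[[[u1, u3], u4], u5], u2]
  u1u4u3u2u5 (sign +1) contributes +[[[[u1, u4], u3], u2], u5]
  u1u4u3u5u2 (sign -1) contributes -[[[[u1, u4], u3], u5], u2]
  u1u5u2u3u4 (sign -1) contributes -[[[[u1, u5], u2], u3], u4]
  u1u5u2u4u3 (sign +1) contributes +[[[[u1, u5], u2], u4], u3]


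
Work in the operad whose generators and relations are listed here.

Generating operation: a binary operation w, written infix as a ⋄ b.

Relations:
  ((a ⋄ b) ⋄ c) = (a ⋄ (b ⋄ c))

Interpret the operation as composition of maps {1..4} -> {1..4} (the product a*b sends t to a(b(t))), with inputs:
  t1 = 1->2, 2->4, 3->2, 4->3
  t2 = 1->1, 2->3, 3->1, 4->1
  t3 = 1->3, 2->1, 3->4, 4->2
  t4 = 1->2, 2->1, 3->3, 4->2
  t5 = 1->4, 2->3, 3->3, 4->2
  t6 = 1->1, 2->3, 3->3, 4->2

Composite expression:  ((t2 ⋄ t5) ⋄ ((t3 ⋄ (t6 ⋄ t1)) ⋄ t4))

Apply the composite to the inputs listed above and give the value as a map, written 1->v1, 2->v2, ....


1->1, 2->3, 3->3, 4->1

(t2 ⋄ t5) = 1->1, 2->1, 3->1, 4->3
(t6 ⋄ t1) = 1->3, 2->2, 3->3, 4->3
(t3 ⋄ (t6 ⋄ t1)) = 1->4, 2->1, 3->4, 4->4
((t3 ⋄ (t6 ⋄ t1)) ⋄ t4) = 1->1, 2->4, 3->4, 4->1
((t2 ⋄ t5) ⋄ ((t3 ⋄ (t6 ⋄ t1)) ⋄ t4)) = 1->1, 2->3, 3->3, 4->1


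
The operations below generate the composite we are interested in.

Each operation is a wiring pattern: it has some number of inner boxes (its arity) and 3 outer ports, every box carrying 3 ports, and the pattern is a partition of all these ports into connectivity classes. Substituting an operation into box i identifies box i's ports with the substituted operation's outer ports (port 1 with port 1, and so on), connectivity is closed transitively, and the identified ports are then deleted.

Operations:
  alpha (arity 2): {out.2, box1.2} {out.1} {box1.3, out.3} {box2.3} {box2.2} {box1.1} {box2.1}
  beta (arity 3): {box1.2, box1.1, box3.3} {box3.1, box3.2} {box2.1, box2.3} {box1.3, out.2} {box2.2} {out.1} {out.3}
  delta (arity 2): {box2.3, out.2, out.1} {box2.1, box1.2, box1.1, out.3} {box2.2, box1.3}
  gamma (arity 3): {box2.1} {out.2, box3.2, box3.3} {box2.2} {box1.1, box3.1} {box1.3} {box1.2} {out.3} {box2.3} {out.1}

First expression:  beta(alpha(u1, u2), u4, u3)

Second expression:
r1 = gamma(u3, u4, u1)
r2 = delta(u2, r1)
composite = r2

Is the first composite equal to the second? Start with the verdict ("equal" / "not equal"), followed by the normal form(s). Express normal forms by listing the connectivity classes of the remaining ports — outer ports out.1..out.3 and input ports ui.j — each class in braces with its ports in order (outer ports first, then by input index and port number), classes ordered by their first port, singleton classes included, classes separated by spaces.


not equal; first: {out.1} {out.2, u1.3} {out.3} {u1.1} {u1.2, u3.3} {u2.1} {u2.2} {u2.3} {u3.1, u3.2} {u4.1, u4.3} {u4.2}; second: {out.1, out.2} {out.3, u2.1, u2.2} {u1.1, u3.1} {u1.2, u1.3, u2.3} {u3.2} {u3.3} {u4.1} {u4.2} {u4.3}

Normal form of the first expression: {out.1} {out.2, u1.3} {out.3} {u1.1} {u1.2, u3.3} {u2.1} {u2.2} {u2.3} {u3.1, u3.2} {u4.1, u4.3} {u4.2}
Normal form of the second expression: {out.1, out.2} {out.3, u2.1, u2.2} {u1.1, u3.1} {u1.2, u1.3, u2.3} {u3.2} {u3.3} {u4.1} {u4.2} {u4.3}
They disagree, so not equal.
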